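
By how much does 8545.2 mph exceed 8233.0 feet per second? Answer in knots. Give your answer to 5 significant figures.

2547.7 knots

8545.2 mph = 7425.58 kn and 8233.0 ft/s = 4877.92 kn.
7425.58 − 4877.92 ≈ 2547.7 kn.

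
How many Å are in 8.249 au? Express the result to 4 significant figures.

1.234 × 10^22 angstroms

1 au = 1.49598 × 10^21 angstroms.
Then 8.249 × 1.49598 × 10^21 ≈ 1.234 × 10^22 Å.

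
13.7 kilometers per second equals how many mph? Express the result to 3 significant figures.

1 km/s = 2236.94 mph.
So 13.7 × 2236.94 ≈ 30600 mph.

30600 mph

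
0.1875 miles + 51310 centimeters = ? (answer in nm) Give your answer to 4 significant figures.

8.149 × 10^11 nanometers

0.1875 mi = 3.01752 × 10^11 nm and 51310 cm = 5.13100 × 10^11 nm.
3.01752 × 10^11 + 5.13100 × 10^11 ≈ 8.149 × 10^11 nm.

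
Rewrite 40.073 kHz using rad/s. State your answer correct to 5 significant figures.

251790 radians per second

1 kHz = 6283.19 radians per second.
Then 40.073 × 6283.19 ≈ 251790 rad/s.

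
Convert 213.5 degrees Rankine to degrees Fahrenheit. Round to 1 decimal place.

°R = °F + 459.67.
Applying the formula gives -246.2 °F.

-246.2 °F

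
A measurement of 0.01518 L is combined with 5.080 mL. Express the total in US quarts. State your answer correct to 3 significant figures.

0.0214 US qt

0.01518 L = 0.0160405 US qt and 5.080 mL = 0.00536798 US qt.
0.0160405 + 0.00536798 ≈ 0.0214 US qt.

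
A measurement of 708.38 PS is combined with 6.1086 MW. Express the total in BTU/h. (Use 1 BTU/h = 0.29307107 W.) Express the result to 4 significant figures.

2.262 × 10^7 BTU/h

708.38 PS = 1.77777 × 10^6 BTU/h and 6.1086 MW = 2.08434 × 10^7 BTU/h.
1.77777 × 10^6 + 2.08434 × 10^7 ≈ 2.262 × 10^7 BTU/h.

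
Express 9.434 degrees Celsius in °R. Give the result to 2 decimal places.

508.65 °R

°R = (°C + 273.15) × 9/5.
Applying the formula gives 508.65 °R.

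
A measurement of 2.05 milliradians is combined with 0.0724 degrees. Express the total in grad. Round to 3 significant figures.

2.05 mrad = 0.130507 grad and 0.0724 ° = 0.0804444 grad.
0.130507 + 0.0804444 ≈ 0.211 grad.

0.211 gradians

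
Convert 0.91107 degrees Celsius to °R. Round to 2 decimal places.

493.31 degrees Rankine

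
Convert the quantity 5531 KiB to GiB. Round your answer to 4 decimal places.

0.0053 GiB

1 kibibyte = 9.53674e-7 GiB.
Thus 5531 × 9.53674e-7 ≈ 0.0053 GiB.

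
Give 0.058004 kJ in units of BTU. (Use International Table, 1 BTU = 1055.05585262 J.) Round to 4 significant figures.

0.05498 BTU

1 kilojoule = 0.947817 British thermal units.
Then 0.058004 × 0.947817 ≈ 0.05498 BTU.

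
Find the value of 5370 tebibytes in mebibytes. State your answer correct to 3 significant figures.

5.63 × 10^9 mebibytes

1 tebibyte = 1.04858 × 10^6 mebibytes.
5370 × 1.04858 × 10^6 ≈ 5.63 × 10^9 MiB.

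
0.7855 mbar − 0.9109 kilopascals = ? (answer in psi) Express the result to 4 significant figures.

0.7855 mbar = 0.0113927 psi and 0.9109 kPa = 0.132115 psi.
0.0113927 − 0.132115 ≈ -0.1207 psi.

-0.1207 pounds per square inch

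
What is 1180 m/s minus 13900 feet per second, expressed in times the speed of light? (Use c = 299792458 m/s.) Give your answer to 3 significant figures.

1180 m/s = 3.93606 × 10^-6 c and 13900 ft/s = 1.41322 × 10^-5 c.
3.93606 × 10^-6 − 1.41322 × 10^-5 ≈ -1.02 × 10^-5 c.

-1.02 × 10^-5 c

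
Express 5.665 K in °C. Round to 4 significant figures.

-267.5 degrees Celsius

K = °C + 273.15.
Applying the formula gives -267.5 °C.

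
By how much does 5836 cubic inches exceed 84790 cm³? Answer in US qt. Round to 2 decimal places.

11.46 US quarts

5836 in³ = 101.056 US qt and 84790 cm³ = 89.5966 US qt.
101.056 − 89.5966 ≈ 11.46 US qt.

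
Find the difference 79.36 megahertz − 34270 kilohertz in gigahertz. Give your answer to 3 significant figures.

0.0451 gigahertz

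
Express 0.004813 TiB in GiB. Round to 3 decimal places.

4.929 gibibytes

1 tebibyte = 1024.00 GiB.
Thus 0.004813 × 1024.00 ≈ 4.929 GiB.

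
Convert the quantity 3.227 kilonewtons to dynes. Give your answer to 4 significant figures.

1 kN = 1.00000e+8 dynes.
Thus 3.227 × 1.00000e+8 ≈ 3.227e+8 dyn.

3.227e+8 dyn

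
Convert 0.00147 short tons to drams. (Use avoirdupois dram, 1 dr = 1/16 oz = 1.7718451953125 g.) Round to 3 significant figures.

1 short ton = 512000 drams.
0.00147 × 512000 ≈ 753 dr.

753 drams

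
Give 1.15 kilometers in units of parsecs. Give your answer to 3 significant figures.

3.73 × 10^-14 pc

1 kilometer = 3.24078 × 10^-14 pc.
Thus 1.15 × 3.24078 × 10^-14 ≈ 3.73 × 10^-14 pc.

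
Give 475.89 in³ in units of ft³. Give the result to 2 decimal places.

1 cubic inch = 0.000578704 cubic feet.
So 475.89 × 0.000578704 ≈ 0.28 ft³.

0.28 cubic feet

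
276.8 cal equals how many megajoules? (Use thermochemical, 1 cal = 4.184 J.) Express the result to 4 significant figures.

1 calorie = 4.18400e-6 megajoules.
276.8 × 4.18400e-6 ≈ 0.001158 MJ.

0.001158 MJ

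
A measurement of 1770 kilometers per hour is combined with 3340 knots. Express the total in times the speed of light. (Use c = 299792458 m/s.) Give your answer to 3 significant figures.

7.37 × 10^-6 times the speed of light

1770 km/h = 1.64002 × 10^-6 c and 3340 kn = 5.73145 × 10^-6 c.
1.64002 × 10^-6 + 5.73145 × 10^-6 ≈ 7.37 × 10^-6 c.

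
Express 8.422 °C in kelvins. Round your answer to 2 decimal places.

K = °C + 273.15.
Applying the formula gives 281.57 K.

281.57 kelvins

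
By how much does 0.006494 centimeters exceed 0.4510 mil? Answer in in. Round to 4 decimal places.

0.0021 inches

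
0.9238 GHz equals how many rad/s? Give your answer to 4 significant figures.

1 GHz = 6.28319e+9 rad/s.
So 0.9238 × 6.28319e+9 ≈ 5.804e+9 rad/s.

5.804e+9 radians per second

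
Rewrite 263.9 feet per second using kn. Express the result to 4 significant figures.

156.4 kn

1 ft/s = 0.592484 knots.
263.9 × 0.592484 ≈ 156.4 kn.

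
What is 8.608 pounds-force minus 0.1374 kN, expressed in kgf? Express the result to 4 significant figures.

8.608 lbf = 3.90452 kgf and 0.1374 kN = 14.0109 kgf.
3.90452 − 14.0109 ≈ -10.11 kgf.

-10.11 kilograms-force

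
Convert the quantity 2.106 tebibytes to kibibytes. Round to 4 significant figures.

2.261e+9 KiB

1 tebibyte = 1.07374e+9 kibibytes.
So 2.106 × 1.07374e+9 ≈ 2.261e+9 KiB.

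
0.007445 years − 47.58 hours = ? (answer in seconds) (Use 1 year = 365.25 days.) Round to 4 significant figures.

0.007445 yr = 234946 s and 47.58 h = 171288 s.
234946 − 171288 ≈ 63660 s.

63660 seconds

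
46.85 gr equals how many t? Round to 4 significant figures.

1 gr = 6.47989e-8 t.
Thus 46.85 × 6.47989e-8 ≈ 3.036e-6 t.

3.036e-6 metric tons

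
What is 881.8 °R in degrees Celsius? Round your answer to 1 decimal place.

°R = (°C + 273.15) × 9/5.
Applying the formula gives 216.7 °C.

216.7 °C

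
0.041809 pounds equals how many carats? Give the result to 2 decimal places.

94.82 carats

1 lb = 2267.96 carats.
So 0.041809 × 2267.96 ≈ 94.82 ct.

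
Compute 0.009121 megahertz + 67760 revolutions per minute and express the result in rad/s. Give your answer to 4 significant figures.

64400 rad/s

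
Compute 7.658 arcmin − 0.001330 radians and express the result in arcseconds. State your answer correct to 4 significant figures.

7.658 arcmin = 459.480 arcsec and 0.001330 rad = 274.332 arcsec.
459.480 − 274.332 ≈ 185.1 arcsec.

185.1 arcsec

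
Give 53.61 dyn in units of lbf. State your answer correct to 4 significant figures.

0.0001205 lbf

1 dyne = 2.24809 × 10^-6 lbf.
Thus 53.61 × 2.24809 × 10^-6 ≈ 0.0001205 lbf.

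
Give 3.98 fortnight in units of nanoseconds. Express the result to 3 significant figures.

4.81 × 10^15 nanoseconds

1 fortnight = 1.20960 × 10^15 nanoseconds.
So 3.98 × 1.20960 × 10^15 ≈ 4.81 × 10^15 ns.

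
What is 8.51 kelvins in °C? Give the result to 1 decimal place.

-264.6 degrees Celsius

K = °C + 273.15.
Applying the formula gives -264.6 °C.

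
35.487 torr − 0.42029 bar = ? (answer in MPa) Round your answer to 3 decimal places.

-0.037 MPa

35.487 torr = 0.00473121 MPa and 0.42029 bar = 0.0420290 MPa.
0.00473121 − 0.0420290 ≈ -0.037 MPa.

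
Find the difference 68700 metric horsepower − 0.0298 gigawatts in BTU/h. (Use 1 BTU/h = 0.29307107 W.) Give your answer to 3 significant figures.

7.07 × 10^7 BTU/h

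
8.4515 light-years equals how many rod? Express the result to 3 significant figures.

1 light-year = 1.88116 × 10^15 rod.
8.4515 × 1.88116 × 10^15 ≈ 1.59 × 10^16 rod.

1.59 × 10^16 rod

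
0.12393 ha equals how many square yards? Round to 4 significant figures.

1 ha = 11959.9 yd².
Then 0.12393 × 11959.9 ≈ 1482 yd².

1482 yd²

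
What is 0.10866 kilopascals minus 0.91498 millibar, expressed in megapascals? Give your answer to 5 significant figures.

1.7162e-5 MPa

0.10866 kPa = 0.000108660 MPa and 0.91498 mbar = 9.14980e-5 MPa.
0.000108660 − 9.14980e-5 ≈ 1.7162e-5 MPa.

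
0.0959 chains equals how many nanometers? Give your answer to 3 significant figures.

1.93e+9 nanometers

1 chain = 2.01168e+10 nanometers.
So 0.0959 × 2.01168e+10 ≈ 1.93e+9 nm.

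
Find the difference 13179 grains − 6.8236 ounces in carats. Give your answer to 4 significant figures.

13179 gr = 4269.92 ct and 6.8236 oz = 967.229 ct.
4269.92 − 967.229 ≈ 3303 ct.

3303 ct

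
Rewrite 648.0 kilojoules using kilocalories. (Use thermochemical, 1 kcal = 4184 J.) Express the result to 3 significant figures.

1 kJ = 0.239006 kilocalories.
Then 648.0 × 0.239006 ≈ 155 kcal.

155 kcal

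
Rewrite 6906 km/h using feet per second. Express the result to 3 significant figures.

6290 ft/s

1 kilometer per hour = 0.911344 ft/s.
6906 × 0.911344 ≈ 6290 ft/s.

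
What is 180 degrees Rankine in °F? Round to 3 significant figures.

°R = °F + 459.67.
Applying the formula gives -280 °F.

-280 °F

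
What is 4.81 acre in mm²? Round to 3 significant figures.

1 acre = 4.04686 × 10^9 mm².
Then 4.81 × 4.04686 × 10^9 ≈ 1.95 × 10^10 mm².

1.95 × 10^10 mm²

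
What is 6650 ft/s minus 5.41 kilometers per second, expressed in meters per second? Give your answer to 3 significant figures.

6650 ft/s = 2026.92 m/s and 5.41 km/s = 5410.00 m/s.
2026.92 − 5410.00 ≈ -3380 m/s.

-3380 m/s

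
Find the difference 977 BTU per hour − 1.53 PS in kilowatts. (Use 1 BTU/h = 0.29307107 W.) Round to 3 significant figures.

977 BTU/h = 0.286330 kW and 1.53 PS = 1.12531 kW.
0.286330 − 1.12531 ≈ -0.839 kW.

-0.839 kW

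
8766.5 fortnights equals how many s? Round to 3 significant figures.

1.06e+10 s

1 fortnight = 1.20960e+6 seconds.
So 8766.5 × 1.20960e+6 ≈ 1.06e+10 s.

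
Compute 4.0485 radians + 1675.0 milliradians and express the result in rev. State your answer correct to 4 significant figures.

0.9109 revolutions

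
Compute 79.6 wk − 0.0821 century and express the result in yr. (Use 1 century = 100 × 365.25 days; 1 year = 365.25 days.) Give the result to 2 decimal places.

-6.68 yr

79.6 wk = 1.52553 yr and 0.0821 century = 8.21000 yr.
1.52553 − 8.21000 ≈ -6.68 yr.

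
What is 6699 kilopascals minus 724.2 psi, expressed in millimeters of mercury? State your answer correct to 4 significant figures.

6699 kPa = 50246.6 mmHg and 724.2 psi = 37451.9 mmHg.
50246.6 − 37451.9 ≈ 12790 mmHg.

12790 millimeters of mercury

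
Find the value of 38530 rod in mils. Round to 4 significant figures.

1 rod = 198000 mils.
Thus 38530 × 198000 ≈ 7.629 × 10^9 mil.

7.629 × 10^9 mil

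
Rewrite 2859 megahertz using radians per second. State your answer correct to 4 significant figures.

1.796e+10 rad/s

1 megahertz = 6.28319e+6 rad/s.
So 2859 × 6.28319e+6 ≈ 1.796e+10 rad/s.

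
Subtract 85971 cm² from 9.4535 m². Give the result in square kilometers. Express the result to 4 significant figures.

8.564e-7 square kilometers

9.4535 m² = 9.45350e-6 km² and 85971 cm² = 8.59710e-6 km².
9.45350e-6 − 8.59710e-6 ≈ 8.564e-7 km².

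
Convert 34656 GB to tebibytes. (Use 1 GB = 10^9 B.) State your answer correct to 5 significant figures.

31.519 tebibytes

1 GB = 0.000909495 tebibytes.
Thus 34656 × 0.000909495 ≈ 31.519 TiB.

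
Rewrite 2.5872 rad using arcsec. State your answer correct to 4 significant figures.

1 radian = 206265 arcsec.
So 2.5872 × 206265 ≈ 533600 arcsec.

533600 arcsec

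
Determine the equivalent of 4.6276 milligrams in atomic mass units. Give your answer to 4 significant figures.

2.787 × 10^21 atomic mass units

1 milligram = 6.02214 × 10^20 atomic mass units.
Then 4.6276 × 6.02214 × 10^20 ≈ 2.787 × 10^21 u.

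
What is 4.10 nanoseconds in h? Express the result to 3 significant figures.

1.14e-12 h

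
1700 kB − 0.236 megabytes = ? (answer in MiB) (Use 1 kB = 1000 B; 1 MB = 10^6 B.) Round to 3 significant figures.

1700 kB = 1.62125 MiB and 0.236 MB = 0.225067 MiB.
1.62125 − 0.225067 ≈ 1.40 MiB.

1.40 MiB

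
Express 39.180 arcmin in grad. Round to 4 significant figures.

0.7256 grad

1 arcmin = 0.0185185 grad.
39.180 × 0.0185185 ≈ 0.7256 grad.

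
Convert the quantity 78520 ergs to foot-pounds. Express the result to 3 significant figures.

1 erg = 7.37562e-8 ft·lbf.
78520 × 7.37562e-8 ≈ 0.00579 ft·lbf.

0.00579 ft·lbf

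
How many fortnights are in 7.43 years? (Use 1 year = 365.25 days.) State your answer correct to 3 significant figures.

1 yr = 26.0893 fortnight.
Then 7.43 × 26.0893 ≈ 194 fortnight.

194 fortnight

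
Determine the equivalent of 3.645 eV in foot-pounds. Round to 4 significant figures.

1 eV = 1.18170 × 10^-19 ft·lbf.
Thus 3.645 × 1.18170 × 10^-19 ≈ 4.307 × 10^-19 ft·lbf.

4.307 × 10^-19 ft·lbf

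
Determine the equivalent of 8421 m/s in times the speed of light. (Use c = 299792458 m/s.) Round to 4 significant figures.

1 meter per second = 3.33564e-9 times the speed of light.
Thus 8421 × 3.33564e-9 ≈ 2.809e-5 c.

2.809e-5 times the speed of light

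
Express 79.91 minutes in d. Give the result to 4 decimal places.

0.0555 d

1 min = 0.000694444 d.
So 79.91 × 0.000694444 ≈ 0.0555 d.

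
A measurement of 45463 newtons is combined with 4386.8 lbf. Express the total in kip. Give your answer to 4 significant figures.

45463 N = 10.2205 kip and 4386.8 lbf = 4.38680 kip.
10.2205 + 4.38680 ≈ 14.61 kip.

14.61 kip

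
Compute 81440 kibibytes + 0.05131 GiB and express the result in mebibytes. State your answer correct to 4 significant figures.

132.1 MiB

81440 KiB = 79.53125 MiB and 0.05131 GiB = 52.54144 MiB.
79.53125 + 52.54144 ≈ 132.1 MiB.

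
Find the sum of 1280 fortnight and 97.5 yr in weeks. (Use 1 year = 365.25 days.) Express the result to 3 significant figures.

7650 weeks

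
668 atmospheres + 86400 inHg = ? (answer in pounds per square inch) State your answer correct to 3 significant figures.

668 atm = 9816.89 psi and 86400 inHg = 42435.7 psi.
9816.89 + 42435.7 ≈ 52300 psi.

52300 psi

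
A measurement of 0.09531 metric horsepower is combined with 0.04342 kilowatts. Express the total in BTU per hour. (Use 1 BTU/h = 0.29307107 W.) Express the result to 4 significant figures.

0.09531 PS = 239.192 BTU/h and 0.04342 kW = 148.155 BTU/h.
239.192 + 148.155 ≈ 387.3 BTU/h.

387.3 BTU/h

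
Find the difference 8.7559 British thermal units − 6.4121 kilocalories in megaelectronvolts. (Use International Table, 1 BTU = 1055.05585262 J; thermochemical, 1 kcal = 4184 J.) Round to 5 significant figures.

8.7559 BTU = 5.76588 × 10^16 MeV and 6.4121 kcal = 1.67449 × 10^17 MeV.
5.76588 × 10^16 − 1.67449 × 10^17 ≈ -1.0979 × 10^17 MeV.

-1.0979 × 10^17 MeV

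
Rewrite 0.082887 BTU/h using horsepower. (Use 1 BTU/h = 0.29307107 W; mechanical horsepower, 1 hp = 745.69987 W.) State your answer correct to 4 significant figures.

3.258e-5 hp

1 BTU per hour = 0.000393015 horsepower.
So 0.082887 × 0.000393015 ≈ 3.258e-5 hp.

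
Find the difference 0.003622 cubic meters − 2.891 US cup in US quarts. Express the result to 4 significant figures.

0.003622 m³ = 3.82732 US qt and 2.891 US cup = 0.722750 US qt.
3.82732 − 0.722750 ≈ 3.105 US qt.

3.105 US qt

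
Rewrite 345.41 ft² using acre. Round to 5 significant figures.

0.0079295 acre

1 ft² = 2.29568e-5 acres.
Then 345.41 × 2.29568e-5 ≈ 0.0079295 acre.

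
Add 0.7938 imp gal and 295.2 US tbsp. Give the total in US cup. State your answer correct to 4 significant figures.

33.70 US cup

0.7938 imp gal = 15.2530 US cup and 295.2 US tbsp = 18.4500 US cup.
15.2530 + 18.4500 ≈ 33.70 US cup.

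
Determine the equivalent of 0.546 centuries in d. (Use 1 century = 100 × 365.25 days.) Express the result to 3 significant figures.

1 century = 36525.0 days.
Thus 0.546 × 36525.0 ≈ 19900 d.

19900 d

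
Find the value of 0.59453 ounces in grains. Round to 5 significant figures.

1 ounce = 437.500 gr.
Then 0.59453 × 437.500 ≈ 260.11 gr.

260.11 grains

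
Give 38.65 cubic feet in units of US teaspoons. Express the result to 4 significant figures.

222000 US teaspoons

1 cubic foot = 5745.04 US tsp.
Then 38.65 × 5745.04 ≈ 222000 US tsp.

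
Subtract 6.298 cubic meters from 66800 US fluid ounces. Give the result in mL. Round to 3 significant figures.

66800 US fl oz = 1.97551e+6 mL and 6.298 m³ = 6.29800e+6 mL.
1.97551e+6 − 6.29800e+6 ≈ -4.32e+6 mL.

-4.32e+6 milliliters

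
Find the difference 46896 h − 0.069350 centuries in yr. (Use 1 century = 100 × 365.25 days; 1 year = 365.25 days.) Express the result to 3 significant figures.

46896 h = 5.34976 yr and 0.069350 century = 6.93500 yr.
5.34976 − 6.93500 ≈ -1.59 yr.

-1.59 yr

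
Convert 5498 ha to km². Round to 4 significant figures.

1 hectare = 0.0100000 km².
Then 5498 × 0.0100000 ≈ 54.98 km².

54.98 square kilometers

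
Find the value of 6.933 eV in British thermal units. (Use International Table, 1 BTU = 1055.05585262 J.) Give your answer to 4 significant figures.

1 electronvolt = 1.51857e-22 BTU.
So 6.933 × 1.51857e-22 ≈ 1.053e-21 BTU.

1.053e-21 BTU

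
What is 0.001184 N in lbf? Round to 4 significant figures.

0.0002662 pounds-force

1 N = 0.224809 lbf.
So 0.001184 × 0.224809 ≈ 0.0002662 lbf.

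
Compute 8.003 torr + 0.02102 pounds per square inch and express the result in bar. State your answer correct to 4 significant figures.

0.01212 bar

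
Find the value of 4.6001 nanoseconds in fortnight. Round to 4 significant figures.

3.803 × 10^-15 fortnight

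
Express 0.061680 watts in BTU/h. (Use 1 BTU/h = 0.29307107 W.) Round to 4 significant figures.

0.2105 BTU/h

1 W = 3.41214 BTU/h.
Then 0.061680 × 3.41214 ≈ 0.2105 BTU/h.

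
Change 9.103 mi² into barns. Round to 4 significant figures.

2.358e+35 barn

1 square mile = 2.58999e+34 barns.
Then 9.103 × 2.58999e+34 ≈ 2.358e+35 barn.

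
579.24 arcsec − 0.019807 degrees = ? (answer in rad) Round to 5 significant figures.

0.0024625 rad

579.24 arcsec = 0.00280823 rad and 0.019807 ° = 0.000345697 rad.
0.00280823 − 0.000345697 ≈ 0.0024625 rad.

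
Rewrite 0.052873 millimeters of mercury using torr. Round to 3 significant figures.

0.0529 torr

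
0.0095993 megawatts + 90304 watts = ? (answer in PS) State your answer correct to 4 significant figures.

0.0095993 MW = 13.0514 PS and 90304 W = 122.779 PS.
13.0514 + 122.779 ≈ 135.8 PS.

135.8 metric horsepower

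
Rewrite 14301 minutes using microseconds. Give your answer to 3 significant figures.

1 minute = 6.00000e+7 microseconds.
Thus 14301 × 6.00000e+7 ≈ 8.58e+11 μs.

8.58e+11 μs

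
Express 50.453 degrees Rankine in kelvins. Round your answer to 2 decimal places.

28.03 K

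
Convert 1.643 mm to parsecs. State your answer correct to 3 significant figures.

5.32 × 10^-20 pc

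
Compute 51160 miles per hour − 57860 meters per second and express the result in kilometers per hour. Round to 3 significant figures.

51160 mph = 82334.0 km/h and 57860 m/s = 208296 km/h.
82334.0 − 208296 ≈ -126000 km/h.

-126000 km/h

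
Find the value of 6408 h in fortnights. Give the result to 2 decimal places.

19.07 fortnight

1 hour = 0.00297619 fortnight.
So 6408 × 0.00297619 ≈ 19.07 fortnight.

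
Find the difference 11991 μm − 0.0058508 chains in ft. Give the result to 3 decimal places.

-0.347 ft

11991 μm = 0.0393406 ft and 0.0058508 chain = 0.386153 ft.
0.0393406 − 0.386153 ≈ -0.347 ft.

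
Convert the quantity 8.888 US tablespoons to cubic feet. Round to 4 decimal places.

0.0046 ft³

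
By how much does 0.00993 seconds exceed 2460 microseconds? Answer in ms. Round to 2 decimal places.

7.47 ms

0.00993 s = 9.93000 ms and 2460 μs = 2.46000 ms.
9.93000 − 2.46000 ≈ 7.47 ms.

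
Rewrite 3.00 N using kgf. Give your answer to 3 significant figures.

1 N = 0.101972 kgf.
Thus 3.00 × 0.101972 ≈ 0.306 kgf.

0.306 kgf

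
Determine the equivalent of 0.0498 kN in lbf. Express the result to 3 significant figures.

11.2 lbf

1 kilonewton = 224.809 pounds-force.
So 0.0498 × 224.809 ≈ 11.2 lbf.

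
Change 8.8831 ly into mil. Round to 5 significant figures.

3.3087e+21 mil

1 ly = 3.72470e+20 mils.
8.8831 × 3.72470e+20 ≈ 3.3087e+21 mil.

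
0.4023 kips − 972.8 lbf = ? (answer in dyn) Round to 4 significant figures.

-2.538 × 10^8 dyn

0.4023 kip = 1.78952 × 10^8 dyn and 972.8 lbf = 4.32723 × 10^8 dyn.
1.78952 × 10^8 − 4.32723 × 10^8 ≈ -2.538 × 10^8 dyn.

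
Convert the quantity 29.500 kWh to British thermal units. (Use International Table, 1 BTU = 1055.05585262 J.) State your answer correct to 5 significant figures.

1 kilowatt-hour = 3412.14 British thermal units.
29.500 × 3412.14 ≈ 100660 BTU.

100660 BTU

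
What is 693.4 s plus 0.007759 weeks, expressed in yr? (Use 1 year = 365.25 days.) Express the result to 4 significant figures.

0.0001707 yr

693.4 s = 2.19725 × 10^-5 yr and 0.007759 wk = 0.000148701 yr.
2.19725 × 10^-5 + 0.000148701 ≈ 0.0001707 yr.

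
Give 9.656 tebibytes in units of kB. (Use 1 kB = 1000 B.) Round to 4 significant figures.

1.062 × 10^10 kilobytes

1 TiB = 1.09951 × 10^9 kilobytes.
Then 9.656 × 1.09951 × 10^9 ≈ 1.062 × 10^10 kB.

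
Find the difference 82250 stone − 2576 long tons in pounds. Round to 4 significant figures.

-4.619e+6 lb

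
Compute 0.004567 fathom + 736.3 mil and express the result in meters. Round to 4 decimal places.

0.0271 m

0.004567 fathom = 0.00835213 m and 736.3 mil = 0.0187020 m.
0.00835213 + 0.0187020 ≈ 0.0271 m.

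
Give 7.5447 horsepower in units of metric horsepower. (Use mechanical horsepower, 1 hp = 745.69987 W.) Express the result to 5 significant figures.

1 horsepower = 1.01387 metric horsepower.
7.5447 × 1.01387 ≈ 7.6493 PS.

7.6493 PS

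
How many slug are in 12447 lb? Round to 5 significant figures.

1 pound = 0.03108095 slug.
Then 12447 × 0.03108095 ≈ 386.86 slug.

386.86 slug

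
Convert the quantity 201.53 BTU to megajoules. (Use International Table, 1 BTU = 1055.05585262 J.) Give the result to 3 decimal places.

1 BTU = 0.00105506 MJ.
Then 201.53 × 0.00105506 ≈ 0.213 MJ.

0.213 MJ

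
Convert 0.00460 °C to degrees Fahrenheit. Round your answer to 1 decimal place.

°F = °C × 9/5 + 32.
Applying the formula gives 32.0 °F.

32.0 °F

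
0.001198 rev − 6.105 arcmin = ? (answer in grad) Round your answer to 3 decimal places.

0.001198 rev = 0.479200 grad and 6.105 arcmin = 0.113056 grad.
0.479200 − 0.113056 ≈ 0.366 grad.

0.366 gradians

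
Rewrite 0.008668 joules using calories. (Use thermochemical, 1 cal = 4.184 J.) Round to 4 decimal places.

0.0021 cal

1 J = 0.239006 cal.
Then 0.008668 × 0.239006 ≈ 0.0021 cal.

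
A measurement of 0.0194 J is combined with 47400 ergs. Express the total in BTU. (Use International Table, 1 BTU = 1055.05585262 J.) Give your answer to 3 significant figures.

0.0194 J = 1.83877e-5 BTU and 47400 erg = 4.49265e-6 BTU.
1.83877e-5 + 4.49265e-6 ≈ 2.29e-5 BTU.

2.29e-5 British thermal units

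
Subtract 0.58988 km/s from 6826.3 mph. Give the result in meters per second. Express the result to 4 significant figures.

2462 m/s

6826.3 mph = 3051.63 m/s and 0.58988 km/s = 589.880 m/s.
3051.63 − 589.880 ≈ 2462 m/s.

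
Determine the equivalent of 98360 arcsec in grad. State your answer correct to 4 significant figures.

30.36 grad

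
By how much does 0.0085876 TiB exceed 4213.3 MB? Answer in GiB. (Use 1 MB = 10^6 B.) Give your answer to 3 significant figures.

0.0085876 TiB = 8.79370 GiB and 4213.3 MB = 3.92394 GiB.
8.79370 − 3.92394 ≈ 4.87 GiB.

4.87 GiB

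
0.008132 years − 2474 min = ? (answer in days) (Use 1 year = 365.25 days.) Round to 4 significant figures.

1.252 d

0.008132 yr = 2.97021 d and 2474 min = 1.71806 d.
2.97021 − 1.71806 ≈ 1.252 d.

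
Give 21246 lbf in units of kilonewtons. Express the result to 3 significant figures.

1 pound-force = 0.00444822 kilonewtons.
21246 × 0.00444822 ≈ 94.5 kN.

94.5 kN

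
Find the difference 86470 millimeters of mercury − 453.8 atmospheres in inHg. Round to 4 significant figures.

-10170 inHg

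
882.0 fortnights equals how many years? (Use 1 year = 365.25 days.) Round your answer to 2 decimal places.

1 fortnight = 0.0383299 years.
Thus 882.0 × 0.0383299 ≈ 33.81 yr.

33.81 yr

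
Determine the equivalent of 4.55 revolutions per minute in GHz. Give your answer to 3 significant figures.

7.58e-11 gigahertz

1 rpm = 1.66667e-11 gigahertz.
Thus 4.55 × 1.66667e-11 ≈ 7.58e-11 GHz.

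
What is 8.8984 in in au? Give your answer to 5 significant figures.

1.5108e-12 au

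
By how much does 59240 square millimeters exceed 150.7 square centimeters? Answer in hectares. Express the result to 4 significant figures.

4.417e-6 ha

59240 mm² = 5.92400e-6 ha and 150.7 cm² = 1.50700e-6 ha.
5.92400e-6 − 1.50700e-6 ≈ 4.417e-6 ha.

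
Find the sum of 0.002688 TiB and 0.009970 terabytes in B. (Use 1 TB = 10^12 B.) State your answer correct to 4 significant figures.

1.293 × 10^10 B

0.002688 TiB = 2.95549 × 10^9 B and 0.009970 TB = 9.97000 × 10^9 B.
2.95549 × 10^9 + 9.97000 × 10^9 ≈ 1.293 × 10^10 B.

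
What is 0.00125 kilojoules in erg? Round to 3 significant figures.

1 kJ = 1.00000 × 10^10 erg.
So 0.00125 × 1.00000 × 10^10 ≈ 1.25 × 10^7 erg.

1.25 × 10^7 erg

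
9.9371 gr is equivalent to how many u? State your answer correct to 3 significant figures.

1 grain = 3.90228 × 10^22 atomic mass units.
Then 9.9371 × 3.90228 × 10^22 ≈ 3.88 × 10^23 u.

3.88 × 10^23 u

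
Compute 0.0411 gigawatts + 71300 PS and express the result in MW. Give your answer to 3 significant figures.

93.5 megawatts

0.0411 GW = 41.1000 MW and 71300 PS = 52.4411 MW.
41.1000 + 52.4411 ≈ 93.5 MW.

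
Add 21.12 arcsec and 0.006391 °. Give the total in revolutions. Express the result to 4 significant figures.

3.405 × 10^-5 rev

21.12 arcsec = 1.62963 × 10^-5 rev and 0.006391 ° = 1.77528 × 10^-5 rev.
1.62963 × 10^-5 + 1.77528 × 10^-5 ≈ 3.405 × 10^-5 rev.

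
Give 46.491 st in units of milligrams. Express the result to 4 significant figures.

1 stone = 6.35029 × 10^6 milligrams.
Then 46.491 × 6.35029 × 10^6 ≈ 2.952 × 10^8 mg.

2.952 × 10^8 milligrams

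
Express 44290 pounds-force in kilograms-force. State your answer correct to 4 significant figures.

20090 kilograms-force

1 lbf = 0.453592 kilograms-force.
Thus 44290 × 0.453592 ≈ 20090 kgf.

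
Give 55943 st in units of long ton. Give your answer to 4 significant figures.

1 st = 0.00625000 long tons.
So 55943 × 0.00625000 ≈ 349.6 long ton.

349.6 long tons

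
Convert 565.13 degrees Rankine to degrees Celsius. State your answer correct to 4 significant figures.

°R = (°C + 273.15) × 9/5.
Applying the formula gives 40.81 °C.

40.81 °C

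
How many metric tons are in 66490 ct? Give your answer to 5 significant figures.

1 ct = 2.00000e-7 t.
So 66490 × 2.00000e-7 ≈ 0.013298 t.

0.013298 metric tons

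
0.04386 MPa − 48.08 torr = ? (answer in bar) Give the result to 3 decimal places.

0.374 bar

0.04386 MPa = 0.438600 bar and 48.08 torr = 0.0641014 bar.
0.438600 − 0.0641014 ≈ 0.374 bar.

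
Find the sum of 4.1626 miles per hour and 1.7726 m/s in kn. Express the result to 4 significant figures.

4.1626 mph = 3.61720 kn and 1.7726 m/s = 3.44566 kn.
3.61720 + 3.44566 ≈ 7.063 kn.

7.063 kn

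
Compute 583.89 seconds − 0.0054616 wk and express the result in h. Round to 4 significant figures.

583.89 s = 0.162192 h and 0.0054616 wk = 0.917549 h.
0.162192 − 0.917549 ≈ -0.7554 h.

-0.7554 h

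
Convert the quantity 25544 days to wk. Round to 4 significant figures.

3649 weeks

1 d = 0.142857 wk.
Then 25544 × 0.142857 ≈ 3649 wk.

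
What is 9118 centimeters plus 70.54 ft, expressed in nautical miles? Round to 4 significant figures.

0.06084 nmi

9118 cm = 0.0492333 nmi and 70.54 ft = 0.0116094 nmi.
0.0492333 + 0.0116094 ≈ 0.06084 nmi.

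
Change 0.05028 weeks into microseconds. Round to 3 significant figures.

3.04e+10 microseconds

1 wk = 6.04800e+11 μs.
Thus 0.05028 × 6.04800e+11 ≈ 3.04e+10 μs.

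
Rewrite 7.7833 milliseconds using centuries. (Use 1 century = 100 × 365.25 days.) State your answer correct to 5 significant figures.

1 ms = 3.16881 × 10^-13 century.
So 7.7833 × 3.16881 × 10^-13 ≈ 2.4664 × 10^-12 century.

2.4664 × 10^-12 centuries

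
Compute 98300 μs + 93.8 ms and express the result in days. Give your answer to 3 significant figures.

2.22 × 10^-6 days

98300 μs = 1.13773 × 10^-6 d and 93.8 ms = 1.08565 × 10^-6 d.
1.13773 × 10^-6 + 1.08565 × 10^-6 ≈ 2.22 × 10^-6 d.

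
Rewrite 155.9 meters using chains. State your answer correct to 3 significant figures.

7.75 chains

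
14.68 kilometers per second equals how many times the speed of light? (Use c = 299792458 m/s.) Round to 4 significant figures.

1 km/s = 3.33564 × 10^-6 times the speed of light.
14.68 × 3.33564 × 10^-6 ≈ 4.897 × 10^-5 c.

4.897 × 10^-5 times the speed of light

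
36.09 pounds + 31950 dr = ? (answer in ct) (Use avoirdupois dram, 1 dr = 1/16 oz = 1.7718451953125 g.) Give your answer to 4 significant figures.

36.09 lb = 81850.7 ct and 31950 dr = 283052 ct.
81850.7 + 283052 ≈ 364900 ct.

364900 ct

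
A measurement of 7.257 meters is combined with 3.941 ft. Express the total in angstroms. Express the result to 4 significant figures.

7.257 m = 7.25700 × 10^10 Å and 3.941 ft = 1.20122 × 10^10 Å.
7.25700 × 10^10 + 1.20122 × 10^10 ≈ 8.458 × 10^10 Å.

8.458 × 10^10 angstroms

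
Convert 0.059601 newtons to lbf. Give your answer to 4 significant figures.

0.01340 pounds-force

1 newton = 0.224809 pounds-force.
Thus 0.059601 × 0.224809 ≈ 0.01340 lbf.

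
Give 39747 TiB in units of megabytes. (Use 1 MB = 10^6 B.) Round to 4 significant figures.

1 tebibyte = 1.09951e+6 megabytes.
Thus 39747 × 1.09951e+6 ≈ 4.370e+10 MB.

4.370e+10 megabytes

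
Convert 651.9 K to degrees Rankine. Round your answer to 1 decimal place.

1173.4 °R

°R = K × 9/5.
Applying the formula gives 1173.4 °R.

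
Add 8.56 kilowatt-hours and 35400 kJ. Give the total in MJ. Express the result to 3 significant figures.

66.2 MJ

8.56 kWh = 30.8160 MJ and 35400 kJ = 35.4000 MJ.
30.8160 + 35.4000 ≈ 66.2 MJ.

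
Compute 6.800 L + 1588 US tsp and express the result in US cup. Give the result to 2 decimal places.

61.83 US cup

6.800 L = 28.7419 US cup and 1588 US tsp = 33.0833 US cup.
28.7419 + 33.0833 ≈ 61.83 US cup.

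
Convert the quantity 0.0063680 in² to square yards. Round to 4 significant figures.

4.914e-6 yd²

1 square inch = 0.000771605 square yards.
Then 0.0063680 × 0.000771605 ≈ 4.914e-6 yd².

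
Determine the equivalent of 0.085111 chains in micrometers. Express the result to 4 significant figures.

1 chain = 2.01168e+7 micrometers.
Then 0.085111 × 2.01168e+7 ≈ 1.712e+6 μm.

1.712e+6 μm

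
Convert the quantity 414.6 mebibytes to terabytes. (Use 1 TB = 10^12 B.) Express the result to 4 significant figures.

0.0004347 TB

1 mebibyte = 1.04858 × 10^-6 TB.
Then 414.6 × 1.04858 × 10^-6 ≈ 0.0004347 TB.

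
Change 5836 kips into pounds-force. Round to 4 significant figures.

5.836e+6 pounds-force

1 kip = 1000.00 pounds-force.
Thus 5836 × 1000.00 ≈ 5.836e+6 lbf.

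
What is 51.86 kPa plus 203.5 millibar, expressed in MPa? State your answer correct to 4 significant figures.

0.07221 megapascals

51.86 kPa = 0.0518600 MPa and 203.5 mbar = 0.0203500 MPa.
0.0518600 + 0.0203500 ≈ 0.07221 MPa.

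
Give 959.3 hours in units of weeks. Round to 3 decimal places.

5.710 weeks

1 h = 0.00595238 wk.
So 959.3 × 0.00595238 ≈ 5.710 wk.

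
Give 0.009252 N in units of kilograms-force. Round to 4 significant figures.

1 N = 0.101972 kgf.
Thus 0.009252 × 0.101972 ≈ 0.0009434 kgf.

0.0009434 kgf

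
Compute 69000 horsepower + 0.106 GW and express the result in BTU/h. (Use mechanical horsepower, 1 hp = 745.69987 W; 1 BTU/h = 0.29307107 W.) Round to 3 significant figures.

69000 hp = 1.75566 × 10^8 BTU/h and 0.106 GW = 3.61687 × 10^8 BTU/h.
1.75566 × 10^8 + 3.61687 × 10^8 ≈ 5.37 × 10^8 BTU/h.

5.37 × 10^8 BTU/h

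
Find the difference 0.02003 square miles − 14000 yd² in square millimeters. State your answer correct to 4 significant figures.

4.017 × 10^10 mm²

0.02003 mi² = 5.18775 × 10^10 mm² and 14000 yd² = 1.17058 × 10^10 mm².
5.18775 × 10^10 − 1.17058 × 10^10 ≈ 4.017 × 10^10 mm².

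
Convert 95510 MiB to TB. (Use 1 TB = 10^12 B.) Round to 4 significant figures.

1 mebibyte = 1.04858e-6 TB.
So 95510 × 1.04858e-6 ≈ 0.1001 TB.

0.1001 TB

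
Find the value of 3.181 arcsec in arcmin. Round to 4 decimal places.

0.0530 arcmin

1 arcsecond = 0.0166667 arcmin.
Then 3.181 × 0.0166667 ≈ 0.0530 arcmin.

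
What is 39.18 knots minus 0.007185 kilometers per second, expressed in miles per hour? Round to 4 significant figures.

29.02 miles per hour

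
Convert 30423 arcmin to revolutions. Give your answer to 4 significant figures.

1.408 revolutions

1 arcminute = 4.62963e-5 rev.
30423 × 4.62963e-5 ≈ 1.408 rev.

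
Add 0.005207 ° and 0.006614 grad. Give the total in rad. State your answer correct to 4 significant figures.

0.005207 ° = 9.08793 × 10^-5 rad and 0.006614 grad = 0.000103892 rad.
9.08793 × 10^-5 + 0.000103892 ≈ 0.0001948 rad.

0.0001948 rad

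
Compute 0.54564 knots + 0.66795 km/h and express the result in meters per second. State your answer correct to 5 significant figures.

0.46624 m/s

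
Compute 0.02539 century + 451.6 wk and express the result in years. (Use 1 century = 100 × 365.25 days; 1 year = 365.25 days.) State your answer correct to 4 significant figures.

11.19 yr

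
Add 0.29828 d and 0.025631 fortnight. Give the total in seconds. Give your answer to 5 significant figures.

56775 s

0.29828 d = 25771.4 s and 0.025631 fortnight = 31003.3 s.
25771.4 + 31003.3 ≈ 56775 s.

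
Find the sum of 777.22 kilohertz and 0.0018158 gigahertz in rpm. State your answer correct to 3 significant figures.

777.22 kHz = 4.66332 × 10^7 rpm and 0.0018158 GHz = 1.08948 × 10^8 rpm.
4.66332 × 10^7 + 1.08948 × 10^8 ≈ 1.56 × 10^8 rpm.

1.56 × 10^8 rpm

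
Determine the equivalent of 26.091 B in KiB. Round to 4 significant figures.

1 byte = 0.0009765625 kibibytes.
Thus 26.091 × 0.0009765625 ≈ 0.02548 KiB.

0.02548 kibibytes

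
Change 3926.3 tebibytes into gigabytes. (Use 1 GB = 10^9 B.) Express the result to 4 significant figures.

4.317 × 10^6 GB

1 TiB = 1099.51 gigabytes.
3926.3 × 1099.51 ≈ 4.317 × 10^6 GB.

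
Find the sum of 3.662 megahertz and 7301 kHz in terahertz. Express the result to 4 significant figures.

3.662 MHz = 3.66200e-6 THz and 7301 kHz = 7.30100e-6 THz.
3.66200e-6 + 7.30100e-6 ≈ 1.096e-5 THz.

1.096e-5 THz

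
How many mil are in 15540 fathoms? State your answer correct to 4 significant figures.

1 fathom = 72000.0 mil.
Thus 15540 × 72000.0 ≈ 1.119 × 10^9 mil.

1.119 × 10^9 mil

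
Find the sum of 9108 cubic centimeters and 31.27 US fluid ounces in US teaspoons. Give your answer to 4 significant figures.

9108 cm³ = 1847.87 US tsp and 31.27 US fl oz = 187.620 US tsp.
1847.87 + 187.620 ≈ 2035 US tsp.

2035 US tsp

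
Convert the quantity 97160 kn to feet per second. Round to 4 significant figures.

1 knot = 1.68781 ft/s.
97160 × 1.68781 ≈ 164000 ft/s.

164000 feet per second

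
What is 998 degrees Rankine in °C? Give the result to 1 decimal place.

°R = (°C + 273.15) × 9/5.
Applying the formula gives 281.3 °C.

281.3 °C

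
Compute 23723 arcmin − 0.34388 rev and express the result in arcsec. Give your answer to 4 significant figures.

23723 arcmin = 1.42338e+6 arcsec and 0.34388 rev = 445668 arcsec.
1.42338e+6 − 445668 ≈ 977700 arcsec.

977700 arcsec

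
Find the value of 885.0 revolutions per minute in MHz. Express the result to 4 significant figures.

1.475 × 10^-5 MHz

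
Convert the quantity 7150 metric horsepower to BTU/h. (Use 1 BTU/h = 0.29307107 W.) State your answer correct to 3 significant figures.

1.79 × 10^7 BTU per hour

1 metric horsepower = 2509.63 BTU per hour.
Then 7150 × 2509.63 ≈ 1.79 × 10^7 BTU/h.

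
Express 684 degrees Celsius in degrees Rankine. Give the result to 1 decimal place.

1722.9 degrees Rankine

°R = (°C + 273.15) × 9/5.
Applying the formula gives 1722.9 °R.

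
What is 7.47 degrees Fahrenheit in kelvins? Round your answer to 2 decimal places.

259.52 kelvins

K = (°F + 459.67) × 5/9.
Applying the formula gives 259.52 K.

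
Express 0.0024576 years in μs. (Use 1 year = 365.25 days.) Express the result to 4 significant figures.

7.756e+10 μs

1 year = 3.15576e+13 microseconds.
0.0024576 × 3.15576e+13 ≈ 7.756e+10 μs.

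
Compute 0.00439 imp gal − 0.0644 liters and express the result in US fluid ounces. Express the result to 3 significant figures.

-1.50 US fl oz

0.00439 imp gal = 0.674838 US fl oz and 0.0644 L = 2.17762 US fl oz.
0.674838 − 2.17762 ≈ -1.50 US fl oz.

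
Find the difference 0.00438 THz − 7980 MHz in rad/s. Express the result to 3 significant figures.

-2.26e+10 radians per second

0.00438 THz = 2.75204e+10 rad/s and 7980 MHz = 5.01398e+10 rad/s.
2.75204e+10 − 5.01398e+10 ≈ -2.26e+10 rad/s.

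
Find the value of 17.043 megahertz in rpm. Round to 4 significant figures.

1 MHz = 6.00000 × 10^7 revolutions per minute.
Thus 17.043 × 6.00000 × 10^7 ≈ 1.023 × 10^9 rpm.

1.023 × 10^9 rpm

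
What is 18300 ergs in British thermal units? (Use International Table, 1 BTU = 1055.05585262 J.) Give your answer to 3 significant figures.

1 erg = 9.47817 × 10^-11 BTU.
Thus 18300 × 9.47817 × 10^-11 ≈ 1.73 × 10^-6 BTU.

1.73 × 10^-6 BTU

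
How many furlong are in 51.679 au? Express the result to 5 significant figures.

3.8431e+10 furlong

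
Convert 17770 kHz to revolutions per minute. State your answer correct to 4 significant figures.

1.066 × 10^9 revolutions per minute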